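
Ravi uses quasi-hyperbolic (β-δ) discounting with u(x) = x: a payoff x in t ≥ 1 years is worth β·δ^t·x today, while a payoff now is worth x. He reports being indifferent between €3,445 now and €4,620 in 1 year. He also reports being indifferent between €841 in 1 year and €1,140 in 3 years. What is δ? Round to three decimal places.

δ ≈ 0.859

From the later pair, β·δ^1·841 = β·δ^3·1140; dividing through, δ^2 = 841/1140 = 0.73772, so δ = 0.85891.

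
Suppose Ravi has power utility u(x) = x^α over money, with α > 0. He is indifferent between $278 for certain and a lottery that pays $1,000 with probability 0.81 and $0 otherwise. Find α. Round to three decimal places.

α ≈ 0.165

Since u(0) = 0, the lottery's EU is 0.81·1000^α.
Indifference: 278^α = 0.81·1000^α, so (278/1000)^α = 0.81.
α = ln(0.81) / ln(278/1000) = -0.210721/-1.280134 ≈ 0.165.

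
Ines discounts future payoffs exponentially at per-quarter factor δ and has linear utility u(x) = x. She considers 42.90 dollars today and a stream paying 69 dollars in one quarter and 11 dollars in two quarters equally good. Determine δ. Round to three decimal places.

The stream is worth 69δ + 11δ² today, so 69δ + 11δ² = 42.90.
So 11δ² + 69δ − 42.90 = 0.
The positive root is δ = [−69 + √(69² + 4·11·42.90)] / (2·11) = (−69 + 81.539)/22 ≈ 0.570.

δ ≈ 0.570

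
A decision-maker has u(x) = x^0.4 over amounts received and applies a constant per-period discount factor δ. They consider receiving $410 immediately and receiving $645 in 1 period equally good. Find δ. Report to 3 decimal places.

Equating discounted utilities: u(410) = δ·u(645) ⇒ δ = u(410)/u(645).
Since u(x) = x^0.4, δ = (410/645)^0.4 = 0.63566^0.4 = 0.83424.

δ ≈ 0.834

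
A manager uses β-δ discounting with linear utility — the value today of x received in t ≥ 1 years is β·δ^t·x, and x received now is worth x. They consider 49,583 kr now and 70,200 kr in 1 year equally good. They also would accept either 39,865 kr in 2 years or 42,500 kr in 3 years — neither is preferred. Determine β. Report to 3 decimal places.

β ≈ 0.753

Both payoffs in the second observation are in the future, so β drops out: δ^2·39865 = δ^3·42500 ⇒ δ = 39865/42500 = 0.93800.
Now use the now-vs-future pair: 49583 = β·δ·70200 gives β = 49583/(0.93800·70200) ≈ 0.753.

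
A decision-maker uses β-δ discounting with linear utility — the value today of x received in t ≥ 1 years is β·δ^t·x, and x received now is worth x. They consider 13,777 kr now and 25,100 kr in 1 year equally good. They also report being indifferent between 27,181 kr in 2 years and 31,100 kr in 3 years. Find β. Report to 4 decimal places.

β ≈ 0.6280

Both payoffs in the second observation are in the future, so β drops out: δ^2·27181 = δ^3·31100 ⇒ δ = 27181/31100 = 0.87399.
Now use the now-vs-future pair: 13777 = β·δ·25100 gives β = 13777/(0.87399·25100) ≈ 0.6280.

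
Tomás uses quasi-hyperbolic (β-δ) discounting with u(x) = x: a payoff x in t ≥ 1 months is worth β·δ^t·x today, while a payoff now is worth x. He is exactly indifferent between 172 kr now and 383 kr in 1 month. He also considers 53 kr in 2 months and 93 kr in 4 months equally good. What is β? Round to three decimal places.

The second indifference involves only future payoffs, so β cancels: β·δ^2·53 = β·δ^4·93, giving δ^2 = 53/93 = 0.56989, so δ = 0.75491.
Now use the now-vs-future pair: 172 = β·δ·383 gives β = 172/(0.75491·383) ≈ 0.595.

β ≈ 0.595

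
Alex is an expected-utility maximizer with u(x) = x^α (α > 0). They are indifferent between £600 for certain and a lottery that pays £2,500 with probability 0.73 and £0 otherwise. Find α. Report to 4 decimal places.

α ≈ 0.2205

Since u(0) = 0, the lottery's EU is 0.73·2500^α.
Indifference: 600^α = 0.73·2500^α, so (600/2500)^α = 0.73.
Take logs: α = ln 0.73 / ln(600/2500) ≈ 0.220522.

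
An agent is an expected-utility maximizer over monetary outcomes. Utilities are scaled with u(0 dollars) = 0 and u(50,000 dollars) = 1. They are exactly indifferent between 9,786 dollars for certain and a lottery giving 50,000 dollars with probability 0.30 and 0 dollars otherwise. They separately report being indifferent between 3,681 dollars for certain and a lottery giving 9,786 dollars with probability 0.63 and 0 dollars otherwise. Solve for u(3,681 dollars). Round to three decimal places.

0.189

From the first indifference, u(9,786 dollars) = 0.30·u(50,000 dollars) + 0.70·u(0 dollars) = 0.30·1 + 0.70·0 = 0.30.
The second indifference gives u(3,681 dollars) = 0.63·u(9,786 dollars) + 0.37·u(0 dollars) = 0.63·0.30 + 0.37·0.00 = 0.1890.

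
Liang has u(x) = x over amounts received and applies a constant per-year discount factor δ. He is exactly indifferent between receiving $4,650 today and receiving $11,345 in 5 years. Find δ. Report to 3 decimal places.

The payoff in 5 years is discounted by δ^5, so u(4650) = δ^5·u(11345) and δ^5 = u(4650)/u(11345).
With u(x) = x: δ^5 = 4650/11345 = 0.40987.
Hence δ = (0.40987)^(1/5) = 0.83662.

δ ≈ 0.837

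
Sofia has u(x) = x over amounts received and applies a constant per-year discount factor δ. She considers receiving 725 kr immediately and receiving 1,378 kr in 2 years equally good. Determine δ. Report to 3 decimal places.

Indifference means u(725) = δ^2 · u(1378), so δ^2 = u(725)/u(1378).
With u(x) = x: δ^2 = 725/1378 = 0.52612.
Hence δ = (0.52612)^(1/2) = 0.72534.

δ ≈ 0.725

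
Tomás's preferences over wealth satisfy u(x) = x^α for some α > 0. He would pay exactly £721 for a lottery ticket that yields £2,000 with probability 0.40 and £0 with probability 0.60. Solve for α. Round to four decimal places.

EU(lottery) = 0.40·2000^α + 0.60·0 = 0.40·2000^α.
Indifference: 721^α = 0.40·2000^α, so (721/2000)^α = 0.40.
α = ln(0.40) / ln(721/2000) = -0.9162907/-1.0202633 ≈ 0.8981.

α ≈ 0.8981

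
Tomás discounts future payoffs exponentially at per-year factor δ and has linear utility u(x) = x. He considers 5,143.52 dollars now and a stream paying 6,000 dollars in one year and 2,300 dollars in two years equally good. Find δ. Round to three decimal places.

Equating present values: 5143.52 = 6000δ + 2300δ².
Rearranged: 2300δ² + 6000δ − 5143.52 = 0.
The positive root is δ = [−6000 + √(6000² + 4·2300·5143.52)] / (2·2300) = (−6000 + 9128.000)/4600 ≈ 0.680.

δ ≈ 0.680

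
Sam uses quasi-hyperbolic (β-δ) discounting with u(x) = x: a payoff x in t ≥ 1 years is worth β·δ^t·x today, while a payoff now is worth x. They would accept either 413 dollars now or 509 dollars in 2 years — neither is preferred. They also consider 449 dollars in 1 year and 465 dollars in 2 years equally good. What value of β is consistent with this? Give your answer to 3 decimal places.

β ≈ 0.870

From the later pair, β·δ^1·449 = β·δ^2·465; dividing through, δ = 449/465 = 0.96559.
Now use the now-vs-future pair: 413 = β·δ^2·509 gives β = 413/(0.93237·509) ≈ 0.870.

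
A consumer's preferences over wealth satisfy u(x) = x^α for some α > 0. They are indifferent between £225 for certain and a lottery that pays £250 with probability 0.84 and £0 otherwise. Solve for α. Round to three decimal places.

α ≈ 1.655

The lottery's expected utility is 0.84·u(250) + 0.16·u(0) = 0.84·250^α (since u(0) = 0 for α > 0).
Indifference: 225^α = 0.84·250^α, so (225/250)^α = 0.84.
Taking logs: α·ln(225/250) = ln(0.84), so α = -0.174353 / -0.105361 ≈ 1.655.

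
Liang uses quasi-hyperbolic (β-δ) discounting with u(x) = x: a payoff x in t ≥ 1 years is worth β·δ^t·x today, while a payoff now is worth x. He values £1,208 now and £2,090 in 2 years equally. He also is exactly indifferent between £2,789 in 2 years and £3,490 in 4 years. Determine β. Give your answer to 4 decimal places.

The second indifference involves only future payoffs, so β cancels: β·δ^2·2789 = β·δ^4·3490, giving δ^2 = 2789/3490 = 0.79914, so δ = 0.89395.
Substituting δ into 1208 = β·δ^2·2090: β = 1208/(1670.203) ≈ 0.7233.

β ≈ 0.7233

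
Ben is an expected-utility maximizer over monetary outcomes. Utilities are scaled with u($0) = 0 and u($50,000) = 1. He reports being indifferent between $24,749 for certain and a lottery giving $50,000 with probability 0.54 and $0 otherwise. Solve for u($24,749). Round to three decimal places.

The indifference gives u($24,749) = 0.54·u($50,000) + 0.46·u($0) = 0.54·1 + 0.46·0 = 0.54.

0.540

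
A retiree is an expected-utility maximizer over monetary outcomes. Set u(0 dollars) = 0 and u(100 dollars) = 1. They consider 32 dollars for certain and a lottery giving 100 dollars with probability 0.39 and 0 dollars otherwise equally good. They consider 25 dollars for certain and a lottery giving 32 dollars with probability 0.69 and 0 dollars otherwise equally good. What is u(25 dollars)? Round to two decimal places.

The first gamble pins u(32 dollars): it must equal 0.39·1 + 0.61·0 = 0.39.
The second indifference gives u(25 dollars) = 0.69·u(32 dollars) + 0.31·u(0 dollars) = 0.69·0.39 + 0.31·0.00 = 0.2691.

0.27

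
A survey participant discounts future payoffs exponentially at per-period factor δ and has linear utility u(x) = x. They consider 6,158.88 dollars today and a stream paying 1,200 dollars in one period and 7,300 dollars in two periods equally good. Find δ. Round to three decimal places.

δ ≈ 0.840

Equating present values: 6158.88 = 1200δ + 7300δ².
Rearranged: 7300δ² + 1200δ − 6158.88 = 0.
The positive root is δ = [−1200 + √(1200² + 4·7300·6158.88)] / (2·7300) = (−1200 + 13464.000)/14600 ≈ 0.840.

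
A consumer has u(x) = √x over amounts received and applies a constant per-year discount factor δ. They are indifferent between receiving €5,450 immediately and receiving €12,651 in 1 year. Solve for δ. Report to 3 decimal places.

Equating discounted utilities: u(5450) = δ·u(12651) ⇒ δ = u(5450)/u(12651).
Since u(x) = √x, δ = √(5450/12651) = 0.65635.

δ ≈ 0.656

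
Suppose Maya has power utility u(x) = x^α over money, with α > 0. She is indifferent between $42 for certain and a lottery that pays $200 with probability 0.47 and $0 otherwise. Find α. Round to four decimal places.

EU(lottery) = 0.47·200^α + 0.53·0 = 0.47·200^α.
Equating: 42^α = 0.47·200^α, i.e. 0.2100^α = 0.47.
Taking logs: α·ln(42/200) = ln(0.47), so α = -0.7550226 / -1.5606477 ≈ 0.4838.

α ≈ 0.4838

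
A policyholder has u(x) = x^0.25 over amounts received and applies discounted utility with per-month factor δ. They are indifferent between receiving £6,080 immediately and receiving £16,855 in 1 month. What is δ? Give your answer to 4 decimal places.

The payoff in 1 month is discounted by δ, so u(6080) = δ·u(16855) and δ = u(6080)/u(16855).
Since u(x) = x^0.25, δ = (6080/16855)^0.25 = 0.36072^0.25 = 0.77499.

δ ≈ 0.7750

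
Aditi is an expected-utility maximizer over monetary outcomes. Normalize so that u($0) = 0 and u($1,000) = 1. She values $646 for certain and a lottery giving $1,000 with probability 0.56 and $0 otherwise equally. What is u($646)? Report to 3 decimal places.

0.560

By the standard-gamble method, u($646) is just the indifference probability on the best outcome: 0.56.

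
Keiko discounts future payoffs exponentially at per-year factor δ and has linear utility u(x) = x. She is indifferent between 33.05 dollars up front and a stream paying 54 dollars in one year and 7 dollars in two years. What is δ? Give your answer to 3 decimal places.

Present value of the stream is 54·δ + 7·δ². Indifference gives 54δ + 7δ² = 33.05.
So 7δ² + 54δ − 33.05 = 0.
By the quadratic formula (taking the positive root), δ = (−54 + √3841.40) / 14 ≈ 0.570.

δ ≈ 0.570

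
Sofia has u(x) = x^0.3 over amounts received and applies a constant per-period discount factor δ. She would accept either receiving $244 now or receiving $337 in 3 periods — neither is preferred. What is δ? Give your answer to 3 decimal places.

δ ≈ 0.968

Equating discounted utilities: u(244) = δ^3·u(337) ⇒ δ^3 = u(244)/u(337).
With u(x) = x^0.3: δ^3 = 244^0.3/337^0.3 = (244/337)^0.3 = 0.90767.
Taking the cube root: δ = 0.90767^(1/3) ≈ 0.968.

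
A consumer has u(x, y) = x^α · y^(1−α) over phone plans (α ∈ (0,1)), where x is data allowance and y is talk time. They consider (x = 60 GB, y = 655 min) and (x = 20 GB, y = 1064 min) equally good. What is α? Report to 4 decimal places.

Set the two utilities equal: 60^α·655^(1−α) = 20^α·1064^(1−α).
(60/20)^α = (1064/655)^(1−α); take logs: α·ln(60/20) = (1−α)·ln(1064/655), i.e. α·1.0986123 = (1−α)·0.4851554.
So α/(1−α) = (0.4851554)/(1.0986123) = 0.4416075, and α = 0.4416075/1.4416075 ≈ 0.3063.

α ≈ 0.3063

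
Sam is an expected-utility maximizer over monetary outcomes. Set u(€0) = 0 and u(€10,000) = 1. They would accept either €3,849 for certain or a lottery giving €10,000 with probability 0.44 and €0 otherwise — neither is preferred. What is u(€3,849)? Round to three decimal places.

0.440

The indifference gives u(€3,849) = 0.44·u(€10,000) + 0.56·u(€0) = 0.44·1 + 0.56·0 = 0.44.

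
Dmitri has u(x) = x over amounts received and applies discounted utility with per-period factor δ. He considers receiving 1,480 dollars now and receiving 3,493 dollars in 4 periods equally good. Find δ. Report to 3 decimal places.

Indifference means u(1480) = δ^4 · u(3493), so δ^4 = u(1480)/u(3493).
With u(x) = x: δ^4 = 1480/3493 = 0.42370.
So δ = 0.42370^(1/4) ≈ 0.807.

δ ≈ 0.807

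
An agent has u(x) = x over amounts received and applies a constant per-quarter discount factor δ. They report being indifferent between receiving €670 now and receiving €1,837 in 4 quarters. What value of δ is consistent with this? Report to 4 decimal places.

δ ≈ 0.7771

Equating discounted utilities: u(670) = δ^4·u(1837) ⇒ δ^4 = u(670)/u(1837).
With u(x) = x: δ^4 = 670/1837 = 0.36473.
Taking the 4th root: δ = 0.36473^(1/4) ≈ 0.7771.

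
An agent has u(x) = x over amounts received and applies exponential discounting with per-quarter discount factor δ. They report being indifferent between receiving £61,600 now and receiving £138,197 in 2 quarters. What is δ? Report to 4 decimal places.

δ ≈ 0.6676

The payoff in 2 quarters is discounted by δ^2, so u(61600) = δ^2·u(138197) and δ^2 = u(61600)/u(138197).
With u(x) = x: δ^2 = 61600/138197 = 0.44574.
So δ = 0.44574^(1/2) ≈ 0.6676.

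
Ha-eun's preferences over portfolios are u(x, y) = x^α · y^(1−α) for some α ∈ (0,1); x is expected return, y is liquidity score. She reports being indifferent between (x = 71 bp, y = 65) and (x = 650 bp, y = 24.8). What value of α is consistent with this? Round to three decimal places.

α ≈ 0.303

The Cobb–Douglas utilities coincide, so 71^α·65^(1−α) = 650^α·24.8^(1−α).
Taking logs: α·ln 71 + (1−α)·ln 65 = α·ln 650 + (1−α)·ln 24.8, i.e. α·-2.214292 = (1−α)·-0.963544.
With A = -2.214292 and B = -0.963544: α·A = (1−α)·B, so α = B/(A+B) = -0.963544/-3.177836 ≈ 0.303.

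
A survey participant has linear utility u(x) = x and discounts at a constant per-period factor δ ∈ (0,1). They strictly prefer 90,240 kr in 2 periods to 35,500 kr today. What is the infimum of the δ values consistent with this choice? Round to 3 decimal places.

δ > 0.627

Comparing present values: 35500 < δ^2·90240.
Dividing by 90240: δ^2 > 0.39340. Both sides are positive, so the square root keeps the direction.
δ > 0.39340^(1/2) = 0.627.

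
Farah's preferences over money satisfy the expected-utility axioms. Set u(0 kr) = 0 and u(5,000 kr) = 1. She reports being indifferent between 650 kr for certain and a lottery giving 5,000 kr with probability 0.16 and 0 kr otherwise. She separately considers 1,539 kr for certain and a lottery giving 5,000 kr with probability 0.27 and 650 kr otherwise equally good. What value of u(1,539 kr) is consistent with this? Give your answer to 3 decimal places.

0.387

First, u(650 kr) = 0.16·u(5,000 kr) + 0.84·u(0 kr) = 0.16.
Then u(1,539 kr) = 0.27·u(5,000 kr) + 0.73·u(650 kr) = 0.27·1.00 + 0.73·0.16 = 0.3868.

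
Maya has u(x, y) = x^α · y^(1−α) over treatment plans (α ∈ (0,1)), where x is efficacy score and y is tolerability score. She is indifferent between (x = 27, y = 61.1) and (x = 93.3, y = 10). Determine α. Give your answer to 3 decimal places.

Indifference: 27^α · 61.1^(1−α) = 93.3^α · 10^(1−α).
Taking logs: α·ln 27 + (1−α)·ln 61.1 = α·ln 93.3 + (1−α)·ln 10, i.e. α·-1.239983 = (1−α)·-1.809927.
Thus α·(-3.049910) = -1.809927, so α = -1.809927/-3.049910 ≈ 0.593.

α ≈ 0.593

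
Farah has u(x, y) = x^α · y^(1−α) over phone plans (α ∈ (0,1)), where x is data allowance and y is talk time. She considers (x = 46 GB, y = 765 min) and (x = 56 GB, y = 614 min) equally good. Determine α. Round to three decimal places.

α ≈ 0.528

Indifference: 46^α · 765^(1−α) = 56^α · 614^(1−α).
(46/56)^α = (614/765)^(1−α); take logs: α·ln(46/56) = (1−α)·ln(614/765), i.e. α·-0.196710 = (1−α)·-0.219881.
So α/(1−α) = (-0.219881)/(-0.196710) = 1.117793, and α = 1.117793/2.117793 ≈ 0.528.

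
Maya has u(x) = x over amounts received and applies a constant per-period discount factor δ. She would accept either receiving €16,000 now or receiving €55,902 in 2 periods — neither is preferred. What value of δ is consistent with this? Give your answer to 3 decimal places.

δ ≈ 0.535

Indifference means u(16000) = δ^2 · u(55902), so δ^2 = u(16000)/u(55902).
With u(x) = x: δ^2 = 16000/55902 = 0.28622.
Taking the square root: δ = 0.28622^(1/2) ≈ 0.535.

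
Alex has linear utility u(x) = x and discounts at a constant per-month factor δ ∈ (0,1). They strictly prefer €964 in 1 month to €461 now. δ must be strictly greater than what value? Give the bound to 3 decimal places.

δ > 0.478

Comparing present values: 461 < δ·964.
Dividing through by 964 gives δ > 0.47822.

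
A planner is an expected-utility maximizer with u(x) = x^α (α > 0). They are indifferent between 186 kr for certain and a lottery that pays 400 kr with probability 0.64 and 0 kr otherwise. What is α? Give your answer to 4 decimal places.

Since u(0) = 0, the lottery's EU is 0.64·400^α.
Setting u(186) equal to that: 186^α = 0.64·400^α ⇒ (186/400)^α = 0.64.
α = ln(0.64) / ln(186/400) = -0.4462871/-0.7657179 ≈ 0.5828.

α ≈ 0.5828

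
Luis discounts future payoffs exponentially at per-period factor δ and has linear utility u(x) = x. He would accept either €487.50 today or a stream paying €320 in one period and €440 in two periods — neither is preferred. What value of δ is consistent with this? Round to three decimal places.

Equating present values: 487.50 = 320δ + 440δ².
So 440δ² + 320δ − 487.50 = 0.
δ = (−320 + √(320² + 4·440·487.50)) / (2·440) = (−320 + √960400.00) / 880 ≈ 0.750.

δ ≈ 0.750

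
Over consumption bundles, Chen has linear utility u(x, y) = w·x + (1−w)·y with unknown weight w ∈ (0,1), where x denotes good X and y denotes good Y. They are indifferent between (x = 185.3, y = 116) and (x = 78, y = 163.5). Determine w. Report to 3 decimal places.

u(185.3,116) = u(78,163.5) means w·185.3 + (1−w)·116 = w·78 + (1−w)·163.5.
w·(185.3−78) = (1−w)·(163.5−116), i.e. w·107.3 = (1−w)·47.5.
So w/(1−w) = 47.5/107.3 = 0.4427, giving w = 47.5/(107.3+47.5) = 0.307.

w = 0.307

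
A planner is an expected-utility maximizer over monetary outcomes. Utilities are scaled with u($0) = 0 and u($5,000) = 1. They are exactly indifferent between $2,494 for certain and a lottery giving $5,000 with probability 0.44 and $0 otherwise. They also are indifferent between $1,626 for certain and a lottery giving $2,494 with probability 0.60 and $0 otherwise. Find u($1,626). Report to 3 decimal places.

The first gamble pins u($2,494): it must equal 0.44·1 + 0.56·0 = 0.44.
The second indifference gives u($1,626) = 0.60·u($2,494) + 0.40·u($0) = 0.60·0.44 + 0.40·0.00 = 0.2640.

0.264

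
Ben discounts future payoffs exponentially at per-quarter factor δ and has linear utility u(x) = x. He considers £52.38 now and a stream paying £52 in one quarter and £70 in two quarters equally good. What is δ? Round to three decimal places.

The stream is worth 52δ + 70δ² today, so 52δ + 70δ² = 52.38.
Rearranged: 70δ² + 52δ − 52.38 = 0.
The positive root is δ = [−52 + √(52² + 4·70·52.38)] / (2·70) = (−52 + 131.797)/140 ≈ 0.570.

δ ≈ 0.570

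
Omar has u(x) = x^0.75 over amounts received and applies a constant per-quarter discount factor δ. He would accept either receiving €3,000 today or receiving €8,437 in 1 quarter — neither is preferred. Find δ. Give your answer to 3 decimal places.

δ ≈ 0.460

Indifference means u(3000) = δ · u(8437), so δ = u(3000)/u(8437).
With u(x) = x^0.75: δ = 3000^0.75/8437^0.75 = (3000/8437)^0.75 = 0.46047.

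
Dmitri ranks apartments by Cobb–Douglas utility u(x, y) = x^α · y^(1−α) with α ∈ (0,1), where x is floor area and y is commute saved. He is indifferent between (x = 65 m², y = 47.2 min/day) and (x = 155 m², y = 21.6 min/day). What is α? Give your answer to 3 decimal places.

Indifference: 65^α · 47.2^(1−α) = 155^α · 21.6^(1−α).
Taking logs: α·ln 65 + (1−α)·ln 47.2 = α·ln 155 + (1−α)·ln 21.6, i.e. α·-0.869038 = (1−α)·-0.781701.
So α/(1−α) = (-0.781701)/(-0.869038) = 0.899502, and α = 0.899502/1.899502 ≈ 0.474.

α ≈ 0.474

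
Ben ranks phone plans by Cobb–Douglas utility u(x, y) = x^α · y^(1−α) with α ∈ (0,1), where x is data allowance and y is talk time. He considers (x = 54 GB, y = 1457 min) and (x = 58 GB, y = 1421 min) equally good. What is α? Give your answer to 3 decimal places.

The Cobb–Douglas utilities coincide, so 54^α·1457^(1−α) = 58^α·1421^(1−α).
Taking logs: α·ln 54 + (1−α)·ln 1457 = α·ln 58 + (1−α)·ln 1421, i.e. α·-0.071459 = (1−α)·-0.025019.
Thus α·(-0.096478) = -0.025019, so α = -0.025019/-0.096478 ≈ 0.259.

α ≈ 0.259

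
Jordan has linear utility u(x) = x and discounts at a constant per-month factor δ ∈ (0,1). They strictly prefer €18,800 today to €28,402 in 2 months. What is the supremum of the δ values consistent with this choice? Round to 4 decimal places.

δ < 0.8136

Under u(x) = x this choice says 18800 > δ^2·28402.
Hence δ^2 < 18800/28402 = 0.66193, and x ↦ x^(1/2) is increasing on (0,∞).
δ < 0.66193^(1/2) = 0.8136.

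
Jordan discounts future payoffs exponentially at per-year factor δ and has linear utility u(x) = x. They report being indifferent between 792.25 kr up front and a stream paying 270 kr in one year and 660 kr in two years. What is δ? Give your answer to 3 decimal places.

δ ≈ 0.910

Equating present values: 792.25 = 270δ + 660δ².
That is, 660δ² + 270δ − 792.25 = 0, a quadratic in δ.
The positive root is δ = [−270 + √(270² + 4·660·792.25)] / (2·660) = (−270 + 1471.204)/1320 ≈ 0.910.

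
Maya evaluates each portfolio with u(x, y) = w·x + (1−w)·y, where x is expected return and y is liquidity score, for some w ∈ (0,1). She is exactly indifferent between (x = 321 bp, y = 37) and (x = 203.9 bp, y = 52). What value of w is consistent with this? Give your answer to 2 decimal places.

w = 0.11

Indifference: w·321 + (1−w)·37 = w·203.9 + (1−w)·52.
Rearranging, 117.1·w − 15·(1−w) = 0.
The marginal rate of substitution is 15/117.1, so w = 15/(117.1+15) = 0.11.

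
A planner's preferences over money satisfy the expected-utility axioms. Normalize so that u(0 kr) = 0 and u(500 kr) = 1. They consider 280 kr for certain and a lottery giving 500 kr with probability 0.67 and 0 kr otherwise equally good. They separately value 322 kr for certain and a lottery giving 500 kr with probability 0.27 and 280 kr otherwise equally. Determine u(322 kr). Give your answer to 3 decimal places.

From the first indifference, u(280 kr) = 0.67·u(500 kr) + 0.33·u(0 kr) = 0.67·1 + 0.33·0 = 0.67.
The second indifference gives u(322 kr) = 0.27·u(500 kr) + 0.73·u(280 kr) = 0.27·1.00 + 0.73·0.67 = 0.7591.

0.759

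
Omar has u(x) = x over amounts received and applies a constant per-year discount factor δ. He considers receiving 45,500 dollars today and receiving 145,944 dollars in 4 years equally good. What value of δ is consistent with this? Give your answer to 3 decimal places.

Equating discounted utilities: u(45500) = δ^4·u(145944) ⇒ δ^4 = u(45500)/u(145944).
With u(x) = x: δ^4 = 45500/145944 = 0.31176.
Hence δ = (0.31176)^(1/4) = 0.74723.

δ ≈ 0.747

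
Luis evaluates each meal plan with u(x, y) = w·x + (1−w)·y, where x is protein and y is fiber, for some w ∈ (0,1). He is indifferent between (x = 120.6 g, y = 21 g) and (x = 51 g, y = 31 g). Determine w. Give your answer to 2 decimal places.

w = 0.13

Indifference: w·120.6 + (1−w)·21 = w·51 + (1−w)·31.
Rearranging, 69.6·w − 10·(1−w) = 0.
So w/(1−w) = 10/69.6 = 0.1437, giving w = 10/(69.6+10) = 0.13.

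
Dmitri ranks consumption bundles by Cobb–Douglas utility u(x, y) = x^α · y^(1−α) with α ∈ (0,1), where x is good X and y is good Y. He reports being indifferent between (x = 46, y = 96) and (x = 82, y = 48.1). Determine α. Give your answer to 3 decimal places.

α ≈ 0.545

Set the two utilities equal: 46^α·96^(1−α) = 82^α·48.1^(1−α).
Rearrange to (46/82)^α = (48.1/96)^(1−α) and take logs: α·-0.578078 = (1−α)·-0.691066.
Thus α·(-1.269144) = -0.691066, so α = -0.691066/-1.269144 ≈ 0.545.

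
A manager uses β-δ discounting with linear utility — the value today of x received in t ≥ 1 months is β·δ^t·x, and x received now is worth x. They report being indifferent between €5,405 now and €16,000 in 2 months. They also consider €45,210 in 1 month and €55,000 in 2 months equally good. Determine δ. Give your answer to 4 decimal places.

The second indifference involves only future payoffs, so β cancels: β·δ^1·45210 = β·δ^2·55000, giving δ = 45210/55000 = 0.82200.

δ ≈ 0.8220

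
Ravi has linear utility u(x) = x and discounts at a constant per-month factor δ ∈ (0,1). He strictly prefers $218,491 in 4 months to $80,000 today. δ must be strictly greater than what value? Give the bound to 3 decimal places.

Comparing present values: 80000 < δ^4·218491.
Dividing by 218491: δ^4 > 0.36615. Both sides are positive, so the 4th root keeps the direction.
δ > (80000/218491)^(1/4) ≈ 0.778.

δ > 0.778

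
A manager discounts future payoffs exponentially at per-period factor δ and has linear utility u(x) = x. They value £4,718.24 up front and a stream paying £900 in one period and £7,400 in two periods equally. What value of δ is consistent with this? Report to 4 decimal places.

δ ≈ 0.7400

The stream is worth 900δ + 7400δ² today, so 900δ + 7400δ² = 4718.24.
Rearranged: 7400δ² + 900δ − 4718.24 = 0.
By the quadratic formula (taking the positive root), δ = (−900 + √140469904.00) / 14800 ≈ 0.7400.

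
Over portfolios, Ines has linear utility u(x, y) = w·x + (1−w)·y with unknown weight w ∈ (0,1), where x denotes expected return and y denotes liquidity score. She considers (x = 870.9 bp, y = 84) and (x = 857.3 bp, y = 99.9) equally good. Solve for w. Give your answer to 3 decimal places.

Equating utilities: w·870.9 + (1−w)·84 = w·857.3 + (1−w)·99.9.
Rearranging, 13.6·w − 15.9·(1−w) = 0.
Hence w = 15.9/(13.6+15.9) = 15.9/29.5 = 0.539.

w = 0.539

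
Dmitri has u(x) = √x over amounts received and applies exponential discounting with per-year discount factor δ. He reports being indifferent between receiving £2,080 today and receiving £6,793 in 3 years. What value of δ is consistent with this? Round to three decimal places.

δ ≈ 0.821

Equating discounted utilities: u(2080) = δ^3·u(6793) ⇒ δ^3 = u(2080)/u(6793).
Since u(x) = √x, δ^3 = √(2080/6793) = 0.55335.
Taking the cube root: δ = 0.55335^(1/3) ≈ 0.821.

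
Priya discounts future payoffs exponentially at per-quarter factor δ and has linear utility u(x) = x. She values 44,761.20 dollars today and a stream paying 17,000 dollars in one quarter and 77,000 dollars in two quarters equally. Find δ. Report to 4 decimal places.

δ ≈ 0.6600

Present value of the stream is 17000·δ + 77000·δ². Indifference gives 17000δ + 77000δ² = 44761.20.
So 77000δ² + 17000δ − 44761.20 = 0.
By the quadratic formula (taking the positive root), δ = (−17000 + √14075449600.00) / 154000 ≈ 0.6600.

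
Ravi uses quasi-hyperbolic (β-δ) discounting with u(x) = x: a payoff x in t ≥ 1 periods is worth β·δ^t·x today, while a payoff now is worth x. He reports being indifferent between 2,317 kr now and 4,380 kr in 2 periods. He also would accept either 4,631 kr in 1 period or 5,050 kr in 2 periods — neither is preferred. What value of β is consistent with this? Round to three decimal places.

β ≈ 0.629

Both payoffs in the second observation are in the future, so β drops out: δ^1·4631 = δ^2·5050 ⇒ δ = 4631/5050 = 0.91703.
Now use the now-vs-future pair: 2317 = β·δ^2·4380 gives β = 2317/(0.84094·4380) ≈ 0.629.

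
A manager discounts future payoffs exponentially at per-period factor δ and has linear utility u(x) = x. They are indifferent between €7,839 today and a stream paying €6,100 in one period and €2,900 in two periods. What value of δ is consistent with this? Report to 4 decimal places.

Equating present values: 7839 = 6100δ + 2900δ².
Rearranged: 2900δ² + 6100δ − 7839 = 0.
By the quadratic formula (taking the positive root), δ = (−6100 + √128142400.00) / 5800 ≈ 0.9000.

δ ≈ 0.9000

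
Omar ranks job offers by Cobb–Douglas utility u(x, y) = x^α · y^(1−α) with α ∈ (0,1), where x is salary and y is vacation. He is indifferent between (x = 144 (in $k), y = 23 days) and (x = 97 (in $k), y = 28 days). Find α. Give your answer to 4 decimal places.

Indifference: 144^α · 23^(1−α) = 97^α · 28^(1−α).
Rearrange to (144/97)^α = (28/23)^(1−α) and take logs: α·0.3951023 = (1−α)·0.1967103.
Thus α·(0.5918126) = 0.1967103, so α = 0.1967103/0.5918126 ≈ 0.3324.

α ≈ 0.3324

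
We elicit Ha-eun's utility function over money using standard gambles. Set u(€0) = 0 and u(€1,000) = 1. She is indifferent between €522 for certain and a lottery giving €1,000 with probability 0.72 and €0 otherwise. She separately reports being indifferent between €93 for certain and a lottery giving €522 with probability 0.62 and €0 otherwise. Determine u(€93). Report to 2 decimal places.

0.45

From the first indifference, u(€522) = 0.72·u(€1,000) + 0.28·u(€0) = 0.72·1 + 0.28·0 = 0.72.
Then u(€93) = 0.62·u(€522) + 0.38·u(€0) = 0.62·0.72 + 0.38·0.00 = 0.4464.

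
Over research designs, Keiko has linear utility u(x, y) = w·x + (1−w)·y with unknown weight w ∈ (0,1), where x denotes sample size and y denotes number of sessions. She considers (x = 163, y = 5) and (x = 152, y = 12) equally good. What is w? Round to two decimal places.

w = 0.39

Indifference: w·163 + (1−w)·5 = w·152 + (1−w)·12.
Collecting terms: w·11 = (1−w)·7.
Hence w = 7/(11+7) = 7/18 = 0.39.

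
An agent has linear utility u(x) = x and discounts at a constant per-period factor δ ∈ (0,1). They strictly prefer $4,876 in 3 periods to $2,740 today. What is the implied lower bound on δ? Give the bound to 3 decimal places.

The preference means 2740 < δ^3·4876.
So δ^3 > 2740/4876 = 0.56194; taking the cube root of both positive sides preserves the inequality.
δ > (2740/4876)^(1/3) ≈ 0.825.

δ > 0.825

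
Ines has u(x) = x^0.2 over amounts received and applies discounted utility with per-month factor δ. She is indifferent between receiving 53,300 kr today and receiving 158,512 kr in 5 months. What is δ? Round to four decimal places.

δ ≈ 0.9573

The payoff in 5 months is discounted by δ^5, so u(53300) = δ^5·u(158512) and δ^5 = u(53300)/u(158512).
With u(x) = x^0.2: δ^5 = 53300^0.2/158512^0.2 = (53300/158512)^0.2 = 0.80414.
So δ = 0.80414^(1/5) ≈ 0.9573.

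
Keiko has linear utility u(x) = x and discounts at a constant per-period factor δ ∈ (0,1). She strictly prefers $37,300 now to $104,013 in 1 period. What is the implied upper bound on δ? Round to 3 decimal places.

δ < 0.359

Comparing present values: 37300 > δ·104013.
Dividing through by 104013 gives δ < 0.35861.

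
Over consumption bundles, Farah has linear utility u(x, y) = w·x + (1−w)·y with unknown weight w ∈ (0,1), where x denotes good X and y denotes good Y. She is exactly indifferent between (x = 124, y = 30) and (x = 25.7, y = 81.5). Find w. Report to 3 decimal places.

w = 0.344

Equating utilities: w·124 + (1−w)·30 = w·25.7 + (1−w)·81.5.
Rearranging, 98.3·w − 51.5·(1−w) = 0.
The marginal rate of substitution is 51.5/98.3, so w = 51.5/(98.3+51.5) = 0.344.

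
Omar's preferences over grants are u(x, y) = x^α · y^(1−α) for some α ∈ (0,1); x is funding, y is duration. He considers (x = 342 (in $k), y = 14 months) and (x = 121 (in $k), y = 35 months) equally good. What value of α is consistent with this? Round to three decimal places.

The Cobb–Douglas utilities coincide, so 342^α·14^(1−α) = 121^α·35^(1−α).
(342/121)^α = (35/14)^(1−α); take logs: α·ln(342/121) = (1−α)·ln(35/14), i.e. α·1.039020 = (1−α)·0.916291.
With A = 1.039020 and B = 0.916291: α·A = (1−α)·B, so α = B/(A+B) = 0.916291/1.955311 ≈ 0.469.

α ≈ 0.469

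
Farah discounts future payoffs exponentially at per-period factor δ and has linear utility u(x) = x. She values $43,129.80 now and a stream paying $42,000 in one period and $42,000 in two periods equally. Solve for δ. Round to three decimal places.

The stream is worth 42000δ + 42000δ² today, so 42000δ + 42000δ² = 43129.80.
So 42000δ² + 42000δ − 43129.80 = 0.
δ = (−42000 + √(42000² + 4·42000·43129.80)) / (2·42000) = (−42000 + √9009806400.00) / 84000 ≈ 0.630.

δ ≈ 0.630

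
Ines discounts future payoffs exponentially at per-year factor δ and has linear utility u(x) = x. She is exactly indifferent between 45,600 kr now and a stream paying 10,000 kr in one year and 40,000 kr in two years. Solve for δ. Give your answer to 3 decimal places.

δ ≈ 0.950

Present value of the stream is 10000·δ + 40000·δ². Indifference gives 10000δ + 40000δ² = 45600.
That is, 40000δ² + 10000δ − 45600 = 0, a quadratic in δ.
The positive root is δ = [−10000 + √(10000² + 4·40000·45600)] / (2·40000) = (−10000 + 86000.000)/80000 ≈ 0.950.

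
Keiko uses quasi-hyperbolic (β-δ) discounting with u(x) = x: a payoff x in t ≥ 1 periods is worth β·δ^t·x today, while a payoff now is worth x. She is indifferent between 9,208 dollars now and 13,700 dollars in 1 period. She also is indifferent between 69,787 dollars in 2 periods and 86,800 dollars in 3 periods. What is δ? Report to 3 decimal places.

δ ≈ 0.804

Both payoffs in the second observation are in the future, so β drops out: δ^2·69787 = δ^3·86800 ⇒ δ = 69787/86800 = 0.80400.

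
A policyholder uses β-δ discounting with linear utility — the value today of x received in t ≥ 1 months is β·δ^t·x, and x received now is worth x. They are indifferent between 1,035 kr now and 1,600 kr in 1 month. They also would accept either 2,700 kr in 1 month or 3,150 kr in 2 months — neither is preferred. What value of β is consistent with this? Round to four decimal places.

β ≈ 0.7547

Both payoffs in the second observation are in the future, so β drops out: δ^1·2700 = δ^2·3150 ⇒ δ = 2700/3150 = 0.85714.
The first indifference: 1035 = β·δ·1600, so β = 1035/(δ·1600) = 1035/(0.85714·1600) ≈ 0.7547.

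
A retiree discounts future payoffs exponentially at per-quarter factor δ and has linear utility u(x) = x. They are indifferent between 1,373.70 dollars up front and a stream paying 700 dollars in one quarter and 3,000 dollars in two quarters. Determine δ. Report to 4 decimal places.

The stream is worth 700δ + 3000δ² today, so 700δ + 3000δ² = 1373.70.
That is, 3000δ² + 700δ − 1373.70 = 0, a quadratic in δ.
By the quadratic formula (taking the positive root), δ = (−700 + √16974400.00) / 6000 ≈ 0.5700.

δ ≈ 0.5700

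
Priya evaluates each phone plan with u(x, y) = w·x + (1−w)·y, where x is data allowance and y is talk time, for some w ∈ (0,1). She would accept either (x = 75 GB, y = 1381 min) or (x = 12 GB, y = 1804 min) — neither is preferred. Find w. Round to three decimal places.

Equating utilities: w·75 + (1−w)·1381 = w·12 + (1−w)·1804.
Collecting terms: w·63 = (1−w)·423.
Hence w = 423/(63+423) = 423/486 = 0.870.

w = 0.870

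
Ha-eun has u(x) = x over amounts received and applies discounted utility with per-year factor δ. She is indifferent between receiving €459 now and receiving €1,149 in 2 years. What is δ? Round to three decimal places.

Indifference means u(459) = δ^2 · u(1149), so δ^2 = u(459)/u(1149).
With u(x) = x: δ^2 = 459/1149 = 0.39948.
Hence δ = (0.39948)^(1/2) = 0.63204.

δ ≈ 0.632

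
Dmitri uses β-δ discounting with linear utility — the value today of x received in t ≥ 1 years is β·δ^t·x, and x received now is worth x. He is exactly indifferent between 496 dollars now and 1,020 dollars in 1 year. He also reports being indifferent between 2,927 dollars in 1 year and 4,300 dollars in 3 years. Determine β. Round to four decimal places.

Both payoffs in the second observation are in the future, so β drops out: δ^1·2927 = δ^3·4300 ⇒ δ^2 = 2927/4300 = 0.68070, so δ = 0.82504.
Substituting δ into 496 = β·δ·1020: β = 496/(841.545) ≈ 0.5894.

β ≈ 0.5894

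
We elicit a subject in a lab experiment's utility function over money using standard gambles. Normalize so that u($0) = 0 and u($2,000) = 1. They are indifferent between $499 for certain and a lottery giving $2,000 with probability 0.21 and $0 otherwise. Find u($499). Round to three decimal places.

0.210

By the standard-gamble method, u($499) is just the indifference probability on the best outcome: 0.21.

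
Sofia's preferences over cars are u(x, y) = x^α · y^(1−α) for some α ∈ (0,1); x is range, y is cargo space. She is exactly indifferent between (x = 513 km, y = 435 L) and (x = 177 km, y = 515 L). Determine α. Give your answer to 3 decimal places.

Set the two utilities equal: 513^α·435^(1−α) = 177^α·515^(1−α).
(513/177)^α = (515/435)^(1−α); take logs: α·ln(513/177) = (1−α)·ln(515/435), i.e. α·1.064126 = (1−α)·0.168821.
Thus α·(1.232947) = 0.168821, so α = 0.168821/1.232947 ≈ 0.137.

α ≈ 0.137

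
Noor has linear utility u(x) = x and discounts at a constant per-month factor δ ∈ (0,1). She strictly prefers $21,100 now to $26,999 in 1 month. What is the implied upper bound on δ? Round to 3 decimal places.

δ < 0.782

The preference means 21100 > δ·26999.
So δ < 21100/26999 = 0.78151.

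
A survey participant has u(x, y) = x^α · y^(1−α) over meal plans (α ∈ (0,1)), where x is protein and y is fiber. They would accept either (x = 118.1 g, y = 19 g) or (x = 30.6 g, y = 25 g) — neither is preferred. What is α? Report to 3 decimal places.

Set the two utilities equal: 118.1^α·19^(1−α) = 30.6^α·25^(1−α).
Taking logs: α·ln 118.1 + (1−α)·ln 19 = α·ln 30.6 + (1−α)·ln 25, i.e. α·1.350532 = (1−α)·0.274437.
With A = 1.350532 and B = 0.274437: α·A = (1−α)·B, so α = B/(A+B) = 0.274437/1.624969 ≈ 0.169.

α ≈ 0.169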